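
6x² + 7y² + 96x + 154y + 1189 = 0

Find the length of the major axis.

2√7

Collect terms: 6(x² + 16x) + 7(y² + 22y) = -1189
Complete the square in x and y: 6(x + 8)² + 7(y + 11)² = -1189 + 384 + 847 = 42
Dividing both sides by 42: (x + 8)²/7 + (y + 11)²/6 = 1
Ellipse, center (-8, -11), major axis horizontal; a² = 7, b² = 6.
a² = 7 so a = √7; the major axis has length 2a = 2√7.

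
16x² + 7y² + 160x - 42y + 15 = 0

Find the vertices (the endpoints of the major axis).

Group: 16(x² + 10x) + 7(y² - 6y) = -15
Complete the square: 16(x + 5)² + 7(y - 3)² = -15 + 400 + 63 = 448
Divide through by 448 to get (x + 5)²/28 + (y - 3)²/64 = 1.
Ellipse, center (-5, 3), major axis vertical; a² = 64, b² = 28.
a = 8. Vertices at (h, k ± a).

(-5, -5) and (-5, 11)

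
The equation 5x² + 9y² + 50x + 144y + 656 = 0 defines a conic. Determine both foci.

Collect terms: 5(x² + 10x) + 9(y² + 16y) = -656
Complete the square: 5(x + 5)² + 9(y + 8)² = -656 + 125 + 576 = 45
Dividing both sides by 45: (x + 5)²/9 + (y + 8)²/5 = 1
Ellipse, center (-5, -8), major axis horizontal; a² = 9, b² = 5.
c² = a² - b² = 9 - 5 = 4, so c = 2.
Foci lie on the horizontal axis through the center: (h ± c, k).

(-7, -8) and (-3, -8)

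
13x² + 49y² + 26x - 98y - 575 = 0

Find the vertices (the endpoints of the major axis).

(-8, 1) and (6, 1)

Rearranging, 13(x² + 2x) + 49(y² - 2y) = 575.
Completing the square gives 13(x + 1)² + 49(y - 1)² = 575 + 13 + 49 = 637.
Dividing both sides by 637: (x + 1)²/49 + (y - 1)²/13 = 1
Ellipse, center (-1, 1), major axis horizontal; a² = 49, b² = 13.
a = 7. Vertices at (h ± a, k).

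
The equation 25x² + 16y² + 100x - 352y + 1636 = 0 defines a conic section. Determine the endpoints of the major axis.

(-2, 6) and (-2, 16)

Group the x- and y-terms: 25(x² + 4x) + 16(y² - 22y) = -1636
25(x + 2)² + 16(y - 11)² = -1636 + 100 + 1936 = 400
Dividing both sides by 400: (x + 2)²/16 + (y - 11)²/25 = 1
Ellipse, center (-2, 11), major axis vertical; a² = 25, b² = 16.
a = 5. Vertices at (h, k ± a).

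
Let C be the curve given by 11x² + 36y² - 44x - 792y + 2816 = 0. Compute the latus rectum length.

22/3

Group the x- and y-terms: 11(x² - 4x) + 36(y² - 22y) = -2816
Complete the square in x and y: 11(x - 2)² + 36(y - 11)² = -2816 + 44 + 4356 = 1584
Dividing both sides by 1584: (x - 2)²/144 + (y - 11)²/44 = 1
Ellipse, center (2, 11), major axis horizontal; a² = 144, b² = 44.
Latus rectum length = 2b²/a = 2·44/12 = 22/3.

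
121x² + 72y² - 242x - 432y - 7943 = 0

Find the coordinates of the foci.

121(x² - 2x) + 72(y² - 6y) = 7943
121(x - 1)² + 72(y - 3)² = 7943 + 121 + 648 = 8712
Divide through by 8712 to get (x - 1)²/72 + (y - 3)²/121 = 1.
Ellipse, center (1, 3), major axis vertical; a² = 121, b² = 72.
c² = a² - b² = 121 - 72 = 49, so c = 7.
Foci lie on the vertical axis through the center: (h, k ± c).

(1, -4) and (1, 10)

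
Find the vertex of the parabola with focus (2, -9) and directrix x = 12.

The vertex is the midpoint between the focus and the directrix along the axis of symmetry.
Axis is horizontal (directrix is vertical). Vertex x-coordinate = (2 + 12)/2 = 7; y-coordinate = -9.

(7, -9)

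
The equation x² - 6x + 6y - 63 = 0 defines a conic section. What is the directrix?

Only x is squared. Complete the square in x: (x - 3)² = -6(y - 12).
Vertex (3, 12); 4p = -6 so p = -3/2. Opens down.
Directrix is the horizontal line y = k − p = 12 − (-3/2) = 27/2.

y = 27/2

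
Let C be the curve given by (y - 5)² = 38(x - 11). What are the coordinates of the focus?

(41/2, 5)

Vertex (11, 5); 4p = 38 so p = 19/2. Opens right.
Focus is p units from the vertex along the axis: (h + p, k).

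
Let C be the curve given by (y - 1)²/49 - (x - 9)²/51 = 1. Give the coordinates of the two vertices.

Center (9, 1). The positive term is the y-term, so the transverse axis is vertical; a² = 49, b² = 51.
a = 7. Vertices at (h, k ± a).

(9, -6) and (9, 8)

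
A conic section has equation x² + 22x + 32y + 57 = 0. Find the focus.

Only x is squared. Complete the square in x: (x + 11)² = -32(y - 2).
Vertex (-11, 2); 4p = -32 so p = -8. Opens down.
Focus is p units from the vertex along the axis: (h, k + p).

(-11, -6)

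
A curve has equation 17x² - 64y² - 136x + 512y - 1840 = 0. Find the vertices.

Group: 17(x² - 8x) -64(y² - 8y) = 1840
Complete the square: 17(x - 4)² -64(y - 4)² = 1840 + 272 - 1024 = 1088
Dividing both sides by 1088: (x - 4)²/64 - (y - 4)²/17 = 1
Hyperbola, center (4, 4), transverse axis horizontal; a² = 64, b² = 17.
a = 8. Vertices at (h ± a, k).

(-4, 4) and (12, 4)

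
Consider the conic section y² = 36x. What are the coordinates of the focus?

Vertex (0, 0); 4p = 36 so p = 9. Opens right.
Focus is p units from the vertex along the axis: (h + p, k).

(9, 0)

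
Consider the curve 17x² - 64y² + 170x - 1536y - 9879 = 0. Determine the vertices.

Collect terms: 17(x² + 10x) -64(y² + 24y) = 9879
Complete the square in x and y: 17(x + 5)² -64(y + 12)² = 9879 + 425 - 9216 = 1088
Dividing both sides by 1088: (x + 5)²/64 - (y + 12)²/17 = 1
Hyperbola, center (-5, -12), transverse axis horizontal; a² = 64, b² = 17.
a = 8. Vertices at (h ± a, k).

(-13, -12) and (3, -12)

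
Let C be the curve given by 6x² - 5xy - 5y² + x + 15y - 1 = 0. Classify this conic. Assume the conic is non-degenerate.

A = 6, B = -5, C = -5.
Discriminant B² − 4AC = (-5)² − 4·6·(-5) = 145.
B² − 4AC > 0 ⇒ hyperbola.

hyperbola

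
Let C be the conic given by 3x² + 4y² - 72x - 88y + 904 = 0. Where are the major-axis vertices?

Group: 3(x² - 24x) + 4(y² - 22y) = -904
Complete the square: 3(x - 12)² + 4(y - 11)² = -904 + 432 + 484 = 12
Divide through by 12 to get (x - 12)²/4 + (y - 11)²/3 = 1.
Ellipse, center (12, 11), major axis horizontal; a² = 4, b² = 3.
a = 2. Vertices at (h ± a, k).

(10, 11) and (14, 11)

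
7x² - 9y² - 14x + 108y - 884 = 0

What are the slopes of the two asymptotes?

√7/3 and -√7/3

Group: 7(x² - 2x) -9(y² - 12y) = 884
7(x - 1)² -9(y - 6)² = 884 + 7 - 324 = 567
Divide by 567: (x - 1)²/81 - (y - 6)²/63 = 1
Hyperbola, center (1, 6), transverse axis horizontal; a² = 81, b² = 63.
For a horizontal hyperbola the asymptotes have slope ±b/a.
Here that is ±3√7/9 = ±√7/3.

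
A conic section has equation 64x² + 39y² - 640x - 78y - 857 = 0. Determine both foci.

(5, -4) and (5, 6)

64(x² - 10x) + 39(y² - 2y) = 857
Complete the square: 64(x - 5)² + 39(y - 1)² = 857 + 1600 + 39 = 2496
Divide by 2496: (x - 5)²/39 + (y - 1)²/64 = 1
Ellipse, center (5, 1), major axis vertical; a² = 64, b² = 39.
c² = a² - b² = 64 - 39 = 25, so c = 5.
Foci lie on the vertical axis through the center: (h, k ± c).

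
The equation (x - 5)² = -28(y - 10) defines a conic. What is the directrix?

Vertex (5, 10); 4p = -28 so p = -7. Opens down.
Directrix is the horizontal line y = k − p = 10 − (-7) = 17.

y = 17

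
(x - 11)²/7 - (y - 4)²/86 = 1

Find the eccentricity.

Center (11, 4). The positive term is the x-term, so the transverse axis is horizontal; a² = 7, b² = 86.
c² = a² + b² = 93, so c = √93.
e = c/a = √93/√7 = √651/7.

e = √651/7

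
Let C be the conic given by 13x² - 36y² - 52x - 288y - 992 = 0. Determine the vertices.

(-4, -4) and (8, -4)

Group: 13(x² - 4x) -36(y² + 8y) = 992
Completing the square gives 13(x - 2)² -36(y + 4)² = 992 + 52 - 576 = 468.
Divide through by 468 to get (x - 2)²/36 - (y + 4)²/13 = 1.
Hyperbola, center (2, -4), transverse axis horizontal; a² = 36, b² = 13.
a = 6. Vertices at (h ± a, k).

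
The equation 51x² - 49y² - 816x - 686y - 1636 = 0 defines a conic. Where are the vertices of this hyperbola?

(1, -7) and (15, -7)

Group: 51(x² - 16x) -49(y² + 14y) = 1636
Complete the square: 51(x - 8)² -49(y + 7)² = 1636 + 3264 - 2401 = 2499
Divide through by 2499 to get (x - 8)²/49 - (y + 7)²/51 = 1.
Hyperbola, center (8, -7), transverse axis horizontal; a² = 49, b² = 51.
a = 7. Vertices at (h ± a, k).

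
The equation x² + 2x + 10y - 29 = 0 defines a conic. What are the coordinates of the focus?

(-1, 1/2)

Only x is squared. Complete the square in x: (x + 1)² = -10(y - 3).
Vertex (-1, 3); 4p = -10 so p = -5/2. Opens down.
Focus is p units from the vertex along the axis: (h, k + p).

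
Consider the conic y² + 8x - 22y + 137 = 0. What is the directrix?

x = 0

Only y is squared. Complete the square in y: (y - 11)² = -8(x + 2).
Vertex (-2, 11); 4p = -8 so p = -2. Opens left.
Directrix is the vertical line x = h − p = -2 − (-2) = 0.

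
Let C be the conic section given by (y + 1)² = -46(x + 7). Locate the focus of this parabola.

(-37/2, -1)

Vertex (-7, -1); 4p = -46 so p = -23/2. Opens left.
Focus is p units from the vertex along the axis: (h + p, k).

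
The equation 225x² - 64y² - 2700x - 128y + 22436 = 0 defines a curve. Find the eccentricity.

Collect terms: 225(x² - 12x) -64(y² + 2y) = -22436
Complete the square: 225(x - 6)² -64(y + 1)² = -22436 + 8100 - 64 = -14400
Divide by -14400: (y + 1)²/225 - (x - 6)²/64 = 1
Hyperbola, center (6, -1), transverse axis vertical; a² = 225, b² = 64.
c² = a² + b² = 289, so c = 17.
e = c/a = 17/15.

e = 17/15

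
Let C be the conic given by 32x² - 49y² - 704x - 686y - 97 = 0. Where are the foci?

32(x² - 22x) -49(y² + 14y) = 97
Completing the square gives 32(x - 11)² -49(y + 7)² = 97 + 3872 - 2401 = 1568.
Dividing both sides by 1568: (x - 11)²/49 - (y + 7)²/32 = 1
Hyperbola, center (11, -7), transverse axis horizontal; a² = 49, b² = 32.
c² = a² + b² = 49 + 32 = 81, so c = 9.
Foci lie on the horizontal axis through the center: (h ± c, k).

(2, -7) and (20, -7)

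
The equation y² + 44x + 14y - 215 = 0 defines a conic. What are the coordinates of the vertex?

Only y is squared. Complete the square in y: (y + 7)² = -44(x - 6).
Vertex (6, -7); 4p = -44 so p = -11. Opens left.

(6, -7)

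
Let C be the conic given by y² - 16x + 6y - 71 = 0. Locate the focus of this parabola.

(-1, -3)

Only y is squared. Complete the square in y: (y + 3)² = 16(x + 5).
Vertex (-5, -3); 4p = 16 so p = 4. Opens right.
Focus is p units from the vertex along the axis: (h + p, k).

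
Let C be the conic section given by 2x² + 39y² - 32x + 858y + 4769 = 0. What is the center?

Rearranging, 2(x² - 16x) + 39(y² + 22y) = -4769.
Complete the square in x and y: 2(x - 8)² + 39(y + 11)² = -4769 + 128 + 4719 = 78
Divide by 78: (x - 8)²/39 + (y + 11)²/2 = 1
Ellipse with center (8, -11).

(8, -11)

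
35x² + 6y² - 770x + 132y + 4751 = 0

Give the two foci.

(11, -11 - √29) and (11, -11 + √29)

Rearranging, 35(x² - 22x) + 6(y² + 22y) = -4751.
Completing the square gives 35(x - 11)² + 6(y + 11)² = -4751 + 4235 + 726 = 210.
Dividing both sides by 210: (x - 11)²/6 + (y + 11)²/35 = 1
Ellipse, center (11, -11), major axis vertical; a² = 35, b² = 6.
c² = a² - b² = 35 - 6 = 29, so c = √29.
Foci lie on the vertical axis through the center: (h, k ± c).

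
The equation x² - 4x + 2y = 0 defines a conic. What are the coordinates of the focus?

(2, 3/2)

Only x is squared. Complete the square in x: (x - 2)² = -2(y - 2).
Vertex (2, 2); 4p = -2 so p = -1/2. Opens down.
Focus is p units from the vertex along the axis: (h, k + p).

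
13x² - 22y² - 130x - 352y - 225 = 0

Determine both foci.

(5, -8 - √105) and (5, -8 + √105)

Group: 13(x² - 10x) -22(y² + 16y) = 225
Completing the square gives 13(x - 5)² -22(y + 8)² = 225 + 325 - 1408 = -858.
Dividing both sides by -858: (y + 8)²/39 - (x - 5)²/66 = 1
Hyperbola, center (5, -8), transverse axis vertical; a² = 39, b² = 66.
c² = a² + b² = 39 + 66 = 105, so c = √105.
Foci lie on the vertical axis through the center: (h, k ± c).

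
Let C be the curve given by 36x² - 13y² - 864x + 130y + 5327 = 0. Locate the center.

Group the x- and y-terms: 36(x² - 24x) -13(y² - 10y) = -5327
36(x - 12)² -13(y - 5)² = -5327 + 5184 - 325 = -468
Divide through by -468 to get (y - 5)²/36 - (x - 12)²/13 = 1.
Hyperbola with center (12, 5).

(12, 5)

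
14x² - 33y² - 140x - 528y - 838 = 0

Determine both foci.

(5, -8 - √94) and (5, -8 + √94)

14(x² - 10x) -33(y² + 16y) = 838
Complete the square in x and y: 14(x - 5)² -33(y + 8)² = 838 + 350 - 2112 = -924
Divide through by -924 to get (y + 8)²/28 - (x - 5)²/66 = 1.
Hyperbola, center (5, -8), transverse axis vertical; a² = 28, b² = 66.
c² = a² + b² = 28 + 66 = 94, so c = √94.
Foci lie on the vertical axis through the center: (h, k ± c).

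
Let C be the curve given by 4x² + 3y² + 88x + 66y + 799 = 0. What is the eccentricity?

e = 1/2

Group the x- and y-terms: 4(x² + 22x) + 3(y² + 22y) = -799
Complete the square: 4(x + 11)² + 3(y + 11)² = -799 + 484 + 363 = 48
Divide through by 48 to get (x + 11)²/12 + (y + 11)²/16 = 1.
Ellipse, center (-11, -11), major axis vertical; a² = 16, b² = 12.
c² = a² - b² = 4, so c = 2.
e = c/a = 2/4 = 1/2.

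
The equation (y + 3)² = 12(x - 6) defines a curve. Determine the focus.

Vertex (6, -3); 4p = 12 so p = 3. Opens right.
Focus is p units from the vertex along the axis: (h + p, k).

(9, -3)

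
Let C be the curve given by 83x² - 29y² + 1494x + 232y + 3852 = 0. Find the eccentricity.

e = 4√203/29

Group: 83(x² + 18x) -29(y² - 8y) = -3852
83(x + 9)² -29(y - 4)² = -3852 + 6723 - 464 = 2407
Divide through by 2407 to get (x + 9)²/29 - (y - 4)²/83 = 1.
Hyperbola, center (-9, 4), transverse axis horizontal; a² = 29, b² = 83.
c² = a² + b² = 112, so c = 4√7.
e = c/a = 4√7/√29 = 4√203/29.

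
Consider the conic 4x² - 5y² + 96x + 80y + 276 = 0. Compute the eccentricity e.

Collect terms: 4(x² + 24x) -5(y² - 16y) = -276
4(x + 12)² -5(y - 8)² = -276 + 576 - 320 = -20
Divide through by -20 to get (y - 8)²/4 - (x + 12)²/5 = 1.
Hyperbola, center (-12, 8), transverse axis vertical; a² = 4, b² = 5.
c² = a² + b² = 9, so c = 3.
e = c/a = 3/2.

e = 3/2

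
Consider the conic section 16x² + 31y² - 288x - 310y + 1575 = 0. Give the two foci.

(9 - √15, 5) and (9 + √15, 5)

Collect terms: 16(x² - 18x) + 31(y² - 10y) = -1575
Completing the square gives 16(x - 9)² + 31(y - 5)² = -1575 + 1296 + 775 = 496.
Dividing both sides by 496: (x - 9)²/31 + (y - 5)²/16 = 1
Ellipse, center (9, 5), major axis horizontal; a² = 31, b² = 16.
c² = a² - b² = 31 - 16 = 15, so c = √15.
Foci lie on the horizontal axis through the center: (h ± c, k).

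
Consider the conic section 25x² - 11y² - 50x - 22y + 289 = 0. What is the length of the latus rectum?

22/5

Group the x- and y-terms: 25(x² - 2x) -11(y² + 2y) = -289
25(x - 1)² -11(y + 1)² = -289 + 25 - 11 = -275
Divide through by -275 to get (y + 1)²/25 - (x - 1)²/11 = 1.
Hyperbola, center (1, -1), transverse axis vertical; a² = 25, b² = 11.
Latus rectum length = 2b²/a = 2·11/5 = 22/5.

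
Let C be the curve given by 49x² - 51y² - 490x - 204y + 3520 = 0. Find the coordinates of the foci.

(5, -12) and (5, 8)

Group: 49(x² - 10x) -51(y² + 4y) = -3520
Completing the square gives 49(x - 5)² -51(y + 2)² = -3520 + 1225 - 204 = -2499.
Divide through by -2499 to get (y + 2)²/49 - (x - 5)²/51 = 1.
Hyperbola, center (5, -2), transverse axis vertical; a² = 49, b² = 51.
c² = a² + b² = 49 + 51 = 100, so c = 10.
Foci lie on the vertical axis through the center: (h, k ± c).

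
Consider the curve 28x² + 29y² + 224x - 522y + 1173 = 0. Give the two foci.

Collect terms: 28(x² + 8x) + 29(y² - 18y) = -1173
Complete the square: 28(x + 4)² + 29(y - 9)² = -1173 + 448 + 2349 = 1624
Divide through by 1624 to get (x + 4)²/58 + (y - 9)²/56 = 1.
Ellipse, center (-4, 9), major axis horizontal; a² = 58, b² = 56.
c² = a² - b² = 58 - 56 = 2, so c = √2.
Foci lie on the horizontal axis through the center: (h ± c, k).

(-4 - √2, 9) and (-4 + √2, 9)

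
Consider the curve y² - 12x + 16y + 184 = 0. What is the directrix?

Only y is squared. Complete the square in y: (y + 8)² = 12(x - 10).
Vertex (10, -8); 4p = 12 so p = 3. Opens right.
Directrix is the vertical line x = h − p = 10 − (3) = 7.

x = 7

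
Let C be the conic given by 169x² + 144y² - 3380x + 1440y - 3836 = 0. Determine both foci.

Group the x- and y-terms: 169(x² - 20x) + 144(y² + 10y) = 3836
Complete the square: 169(x - 10)² + 144(y + 5)² = 3836 + 16900 + 3600 = 24336
Divide through by 24336 to get (x - 10)²/144 + (y + 5)²/169 = 1.
Ellipse, center (10, -5), major axis vertical; a² = 169, b² = 144.
c² = a² - b² = 169 - 144 = 25, so c = 5.
Foci lie on the vertical axis through the center: (h, k ± c).

(10, -10) and (10, 0)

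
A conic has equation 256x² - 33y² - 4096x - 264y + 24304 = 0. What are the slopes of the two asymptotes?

256(x² - 16x) -33(y² + 8y) = -24304
Complete the square in x and y: 256(x - 8)² -33(y + 4)² = -24304 + 16384 - 528 = -8448
Divide through by -8448 to get (y + 4)²/256 - (x - 8)²/33 = 1.
Hyperbola, center (8, -4), transverse axis vertical; a² = 256, b² = 33.
For a vertical hyperbola the asymptotes have slope ±a/b.
Here that is ±16/√33 = ±16√33/33.

16√33/33 and -16√33/33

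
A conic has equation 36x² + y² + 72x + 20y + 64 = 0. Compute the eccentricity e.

e = √35/6

Collect terms: 36(x² + 2x) + (y² + 20y) = -64
36(x + 1)² + (y + 10)² = -64 + 36 + 100 = 72
Dividing both sides by 72: (x + 1)²/2 + (y + 10)²/72 = 1
Ellipse, center (-1, -10), major axis vertical; a² = 72, b² = 2.
c² = a² - b² = 70, so c = √70.
e = c/a = √70/6√2 = √35/6.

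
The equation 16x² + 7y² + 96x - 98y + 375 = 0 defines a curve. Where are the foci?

(-3, 4) and (-3, 10)

16(x² + 6x) + 7(y² - 14y) = -375
Complete the square in x and y: 16(x + 3)² + 7(y - 7)² = -375 + 144 + 343 = 112
Dividing both sides by 112: (x + 3)²/7 + (y - 7)²/16 = 1
Ellipse, center (-3, 7), major axis vertical; a² = 16, b² = 7.
c² = a² - b² = 16 - 7 = 9, so c = 3.
Foci lie on the vertical axis through the center: (h, k ± c).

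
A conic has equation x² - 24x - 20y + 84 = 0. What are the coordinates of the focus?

(12, 2)

Only x is squared. Complete the square in x: (x - 12)² = 20(y + 3).
Vertex (12, -3); 4p = 20 so p = 5. Opens up.
Focus is p units from the vertex along the axis: (h, k + p).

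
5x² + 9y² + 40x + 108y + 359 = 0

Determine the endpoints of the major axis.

(-7, -6) and (-1, -6)

Collect terms: 5(x² + 8x) + 9(y² + 12y) = -359
5(x + 4)² + 9(y + 6)² = -359 + 80 + 324 = 45
Dividing both sides by 45: (x + 4)²/9 + (y + 6)²/5 = 1
Ellipse, center (-4, -6), major axis horizontal; a² = 9, b² = 5.
a = 3. Vertices at (h ± a, k).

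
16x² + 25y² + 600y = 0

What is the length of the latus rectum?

96/5

16x² + 25(y² + 24y) = 0
Completing the square gives 16x² + 25(y + 12)² = 0 + 0 + 3600 = 3600.
Dividing both sides by 3600: x²/225 + (y + 12)²/144 = 1
Ellipse, center (0, -12), major axis horizontal; a² = 225, b² = 144.
Latus rectum length = 2b²/a = 2·144/15 = 96/5.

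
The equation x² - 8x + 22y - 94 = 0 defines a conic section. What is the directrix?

y = 21/2

Only x is squared. Complete the square in x: (x - 4)² = -22(y - 5).
Vertex (4, 5); 4p = -22 so p = -11/2. Opens down.
Directrix is the horizontal line y = k − p = 5 − (-11/2) = 21/2.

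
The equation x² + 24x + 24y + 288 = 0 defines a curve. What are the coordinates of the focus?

Only x is squared. Complete the square in x: (x + 12)² = -24(y + 6).
Vertex (-12, -6); 4p = -24 so p = -6. Opens down.
Focus is p units from the vertex along the axis: (h, k + p).

(-12, -12)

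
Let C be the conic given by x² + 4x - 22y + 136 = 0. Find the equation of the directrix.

y = 1/2

Only x is squared. Complete the square in x: (x + 2)² = 22(y - 6).
Vertex (-2, 6); 4p = 22 so p = 11/2. Opens up.
Directrix is the horizontal line y = k − p = 6 − (11/2) = 1/2.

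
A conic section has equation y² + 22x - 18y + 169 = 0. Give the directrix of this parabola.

x = 3/2

Only y is squared. Complete the square in y: (y - 9)² = -22(x + 4).
Vertex (-4, 9); 4p = -22 so p = -11/2. Opens left.
Directrix is the vertical line x = h − p = -4 − (-11/2) = 3/2.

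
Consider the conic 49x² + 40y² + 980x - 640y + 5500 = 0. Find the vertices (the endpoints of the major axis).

(-10, 1) and (-10, 15)

Group the x- and y-terms: 49(x² + 20x) + 40(y² - 16y) = -5500
Completing the square gives 49(x + 10)² + 40(y - 8)² = -5500 + 4900 + 2560 = 1960.
Dividing both sides by 1960: (x + 10)²/40 + (y - 8)²/49 = 1
Ellipse, center (-10, 8), major axis vertical; a² = 49, b² = 40.
a = 7. Vertices at (h, k ± a).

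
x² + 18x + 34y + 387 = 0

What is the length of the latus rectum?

Only x is squared. Complete the square in x: (x + 9)² = -34(y + 9).
Vertex (-9, -9); 4p = -34 so p = -17/2. Opens down.
Latus rectum length = |4p| = 34.

34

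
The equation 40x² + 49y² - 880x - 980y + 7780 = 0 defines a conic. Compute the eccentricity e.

Group: 40(x² - 22x) + 49(y² - 20y) = -7780
Complete the square: 40(x - 11)² + 49(y - 10)² = -7780 + 4840 + 4900 = 1960
Divide through by 1960 to get (x - 11)²/49 + (y - 10)²/40 = 1.
Ellipse, center (11, 10), major axis horizontal; a² = 49, b² = 40.
c² = a² - b² = 9, so c = 3.
e = c/a = 3/7.

e = 3/7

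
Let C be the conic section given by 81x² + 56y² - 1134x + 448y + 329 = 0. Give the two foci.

(7, -9) and (7, 1)

Rearranging, 81(x² - 14x) + 56(y² + 8y) = -329.
81(x - 7)² + 56(y + 4)² = -329 + 3969 + 896 = 4536
Divide by 4536: (x - 7)²/56 + (y + 4)²/81 = 1
Ellipse, center (7, -4), major axis vertical; a² = 81, b² = 56.
c² = a² - b² = 81 - 56 = 25, so c = 5.
Foci lie on the vertical axis through the center: (h, k ± c).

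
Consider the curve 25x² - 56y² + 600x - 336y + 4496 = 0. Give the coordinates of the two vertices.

Group: 25(x² + 24x) -56(y² + 6y) = -4496
Completing the square gives 25(x + 12)² -56(y + 3)² = -4496 + 3600 - 504 = -1400.
Divide through by -1400 to get (y + 3)²/25 - (x + 12)²/56 = 1.
Hyperbola, center (-12, -3), transverse axis vertical; a² = 25, b² = 56.
a = 5. Vertices at (h, k ± a).

(-12, -8) and (-12, 2)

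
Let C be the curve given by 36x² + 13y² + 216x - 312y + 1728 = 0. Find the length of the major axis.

Group the x- and y-terms: 36(x² + 6x) + 13(y² - 24y) = -1728
Complete the square: 36(x + 3)² + 13(y - 12)² = -1728 + 324 + 1872 = 468
Divide by 468: (x + 3)²/13 + (y - 12)²/36 = 1
Ellipse, center (-3, 12), major axis vertical; a² = 36, b² = 13.
a² = 36 so a = 6; the major axis has length 2a = 12.

12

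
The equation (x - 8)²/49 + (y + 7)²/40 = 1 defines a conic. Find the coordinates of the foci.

(5, -7) and (11, -7)

Center (8, -7). The larger denominator 49 sits under the x-term, so the major axis is horizontal; a² = 49, b² = 40.
c² = a² - b² = 49 - 40 = 9, so c = 3.
Foci lie on the horizontal axis through the center: (h ± c, k).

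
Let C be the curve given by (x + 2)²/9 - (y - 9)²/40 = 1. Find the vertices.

Center (-2, 9). The positive term is the x-term, so the transverse axis is horizontal; a² = 9, b² = 40.
a = 3. Vertices at (h ± a, k).

(-5, 9) and (1, 9)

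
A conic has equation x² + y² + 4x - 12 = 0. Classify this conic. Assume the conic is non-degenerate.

No xy term. Coefficients of x² and y² are A = 1, C = 1.
A = C (same sign) ⇒ circle.

circle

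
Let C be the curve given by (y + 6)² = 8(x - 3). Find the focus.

(5, -6)

Vertex (3, -6); 4p = 8 so p = 2. Opens right.
Focus is p units from the vertex along the axis: (h + p, k).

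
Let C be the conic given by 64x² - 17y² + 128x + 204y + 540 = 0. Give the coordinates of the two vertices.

Group: 64(x² + 2x) -17(y² - 12y) = -540
64(x + 1)² -17(y - 6)² = -540 + 64 - 612 = -1088
Dividing both sides by -1088: (y - 6)²/64 - (x + 1)²/17 = 1
Hyperbola, center (-1, 6), transverse axis vertical; a² = 64, b² = 17.
a = 8. Vertices at (h, k ± a).

(-1, -2) and (-1, 14)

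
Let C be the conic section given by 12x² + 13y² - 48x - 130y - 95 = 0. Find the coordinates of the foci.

(2 - √3, 5) and (2 + √3, 5)

Group: 12(x² - 4x) + 13(y² - 10y) = 95
Complete the square: 12(x - 2)² + 13(y - 5)² = 95 + 48 + 325 = 468
Divide through by 468 to get (x - 2)²/39 + (y - 5)²/36 = 1.
Ellipse, center (2, 5), major axis horizontal; a² = 39, b² = 36.
c² = a² - b² = 39 - 36 = 3, so c = √3.
Foci lie on the horizontal axis through the center: (h ± c, k).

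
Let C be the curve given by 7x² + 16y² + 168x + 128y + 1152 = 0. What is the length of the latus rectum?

Group: 7(x² + 24x) + 16(y² + 8y) = -1152
Complete the square: 7(x + 12)² + 16(y + 4)² = -1152 + 1008 + 256 = 112
Divide by 112: (x + 12)²/16 + (y + 4)²/7 = 1
Ellipse, center (-12, -4), major axis horizontal; a² = 16, b² = 7.
Latus rectum length = 2b²/a = 2·7/4 = 7/2.

7/2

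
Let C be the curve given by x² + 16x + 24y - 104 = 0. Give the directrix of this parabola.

Only x is squared. Complete the square in x: (x + 8)² = -24(y - 7).
Vertex (-8, 7); 4p = -24 so p = -6. Opens down.
Directrix is the horizontal line y = k − p = 7 − (-6) = 13.

y = 13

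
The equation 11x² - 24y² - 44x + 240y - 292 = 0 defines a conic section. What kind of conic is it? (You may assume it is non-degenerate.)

hyperbola

No xy term. Coefficients of x² and y² are A = 11, C = -24.
A and C have opposite signs ⇒ hyperbola.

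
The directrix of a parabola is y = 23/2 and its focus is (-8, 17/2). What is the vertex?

The vertex is the midpoint between the focus and the directrix along the axis of symmetry.
Axis is vertical (directrix is horizontal). Vertex y-coordinate = (17/2 + 23/2)/2 = 10; x-coordinate = -8.

(-8, 10)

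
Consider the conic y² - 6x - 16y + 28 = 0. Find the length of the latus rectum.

Only y is squared. Complete the square in y: (y - 8)² = 6(x + 6).
Vertex (-6, 8); 4p = 6 so p = 3/2. Opens right.
Latus rectum length = |4p| = 6.

6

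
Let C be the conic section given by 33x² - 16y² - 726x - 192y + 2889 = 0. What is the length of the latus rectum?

33/2

Group the x- and y-terms: 33(x² - 22x) -16(y² + 12y) = -2889
33(x - 11)² -16(y + 6)² = -2889 + 3993 - 576 = 528
Divide through by 528 to get (x - 11)²/16 - (y + 6)²/33 = 1.
Hyperbola, center (11, -6), transverse axis horizontal; a² = 16, b² = 33.
Latus rectum length = 2b²/a = 2·33/4 = 33/2.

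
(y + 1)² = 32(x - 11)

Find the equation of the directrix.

x = 3

Vertex (11, -1); 4p = 32 so p = 8. Opens right.
Directrix is the vertical line x = h − p = 11 − (8) = 3.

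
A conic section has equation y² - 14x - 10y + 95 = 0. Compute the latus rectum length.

14

Only y is squared. Complete the square in y: (y - 5)² = 14(x - 5).
Vertex (5, 5); 4p = 14 so p = 7/2. Opens right.
Latus rectum length = |4p| = 14.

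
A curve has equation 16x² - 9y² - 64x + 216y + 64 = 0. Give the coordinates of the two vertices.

Group: 16(x² - 4x) -9(y² - 24y) = -64
Complete the square: 16(x - 2)² -9(y - 12)² = -64 + 64 - 1296 = -1296
Dividing both sides by -1296: (y - 12)²/144 - (x - 2)²/81 = 1
Hyperbola, center (2, 12), transverse axis vertical; a² = 144, b² = 81.
a = 12. Vertices at (h, k ± a).

(2, 0) and (2, 24)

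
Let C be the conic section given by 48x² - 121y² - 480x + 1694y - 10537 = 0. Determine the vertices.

Collect terms: 48(x² - 10x) -121(y² - 14y) = 10537
48(x - 5)² -121(y - 7)² = 10537 + 1200 - 5929 = 5808
Divide by 5808: (x - 5)²/121 - (y - 7)²/48 = 1
Hyperbola, center (5, 7), transverse axis horizontal; a² = 121, b² = 48.
a = 11. Vertices at (h ± a, k).

(-6, 7) and (16, 7)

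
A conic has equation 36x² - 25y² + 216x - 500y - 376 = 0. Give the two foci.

(-3, -10 - √122) and (-3, -10 + √122)

Group the x- and y-terms: 36(x² + 6x) -25(y² + 20y) = 376
Complete the square: 36(x + 3)² -25(y + 10)² = 376 + 324 - 2500 = -1800
Divide by -1800: (y + 10)²/72 - (x + 3)²/50 = 1
Hyperbola, center (-3, -10), transverse axis vertical; a² = 72, b² = 50.
c² = a² + b² = 72 + 50 = 122, so c = √122.
Foci lie on the vertical axis through the center: (h, k ± c).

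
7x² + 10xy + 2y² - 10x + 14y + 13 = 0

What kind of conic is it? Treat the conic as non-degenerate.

hyperbola

A = 7, B = 10, C = 2.
Discriminant B² − 4AC = 10² − 4·7·2 = 44.
B² − 4AC > 0 ⇒ hyperbola.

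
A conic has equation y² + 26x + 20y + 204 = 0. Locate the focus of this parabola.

Only y is squared. Complete the square in y: (y + 10)² = -26(x + 4).
Vertex (-4, -10); 4p = -26 so p = -13/2. Opens left.
Focus is p units from the vertex along the axis: (h + p, k).

(-21/2, -10)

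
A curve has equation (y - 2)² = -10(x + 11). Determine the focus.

(-27/2, 2)

Vertex (-11, 2); 4p = -10 so p = -5/2. Opens left.
Focus is p units from the vertex along the axis: (h + p, k).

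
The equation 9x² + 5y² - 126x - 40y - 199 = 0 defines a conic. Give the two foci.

(7, -4) and (7, 12)

Collect terms: 9(x² - 14x) + 5(y² - 8y) = 199
Complete the square: 9(x - 7)² + 5(y - 4)² = 199 + 441 + 80 = 720
Divide through by 720 to get (x - 7)²/80 + (y - 4)²/144 = 1.
Ellipse, center (7, 4), major axis vertical; a² = 144, b² = 80.
c² = a² - b² = 144 - 80 = 64, so c = 8.
Foci lie on the vertical axis through the center: (h, k ± c).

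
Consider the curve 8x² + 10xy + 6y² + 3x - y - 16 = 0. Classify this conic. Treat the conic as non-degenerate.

ellipse

A = 8, B = 10, C = 6.
Discriminant B² − 4AC = 10² − 4·8·6 = -92.
B² − 4AC < 0 ⇒ ellipse.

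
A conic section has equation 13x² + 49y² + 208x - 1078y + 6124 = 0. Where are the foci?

Group the x- and y-terms: 13(x² + 16x) + 49(y² - 22y) = -6124
Completing the square gives 13(x + 8)² + 49(y - 11)² = -6124 + 832 + 5929 = 637.
Dividing both sides by 637: (x + 8)²/49 + (y - 11)²/13 = 1
Ellipse, center (-8, 11), major axis horizontal; a² = 49, b² = 13.
c² = a² - b² = 49 - 13 = 36, so c = 6.
Foci lie on the horizontal axis through the center: (h ± c, k).

(-14, 11) and (-2, 11)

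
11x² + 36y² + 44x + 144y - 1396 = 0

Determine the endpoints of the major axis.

Group the x- and y-terms: 11(x² + 4x) + 36(y² + 4y) = 1396
11(x + 2)² + 36(y + 2)² = 1396 + 44 + 144 = 1584
Dividing both sides by 1584: (x + 2)²/144 + (y + 2)²/44 = 1
Ellipse, center (-2, -2), major axis horizontal; a² = 144, b² = 44.
a = 12. Vertices at (h ± a, k).

(-14, -2) and (10, -2)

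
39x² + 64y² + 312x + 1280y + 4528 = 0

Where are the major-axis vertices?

(-12, -10) and (4, -10)

Collect terms: 39(x² + 8x) + 64(y² + 20y) = -4528
Completing the square gives 39(x + 4)² + 64(y + 10)² = -4528 + 624 + 6400 = 2496.
Dividing both sides by 2496: (x + 4)²/64 + (y + 10)²/39 = 1
Ellipse, center (-4, -10), major axis horizontal; a² = 64, b² = 39.
a = 8. Vertices at (h ± a, k).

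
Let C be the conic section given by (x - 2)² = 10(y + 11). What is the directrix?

y = -27/2

Vertex (2, -11); 4p = 10 so p = 5/2. Opens up.
Directrix is the horizontal line y = k − p = -11 − (5/2) = -27/2.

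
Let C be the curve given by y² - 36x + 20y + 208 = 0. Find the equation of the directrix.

x = -6

Only y is squared. Complete the square in y: (y + 10)² = 36(x - 3).
Vertex (3, -10); 4p = 36 so p = 9. Opens right.
Directrix is the vertical line x = h − p = 3 − (9) = -6.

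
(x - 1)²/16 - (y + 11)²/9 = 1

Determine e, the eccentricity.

Center (1, -11). The positive term is the x-term, so the transverse axis is horizontal; a² = 16, b² = 9.
c² = a² + b² = 25, so c = 5.
e = c/a = 5/4.

e = 5/4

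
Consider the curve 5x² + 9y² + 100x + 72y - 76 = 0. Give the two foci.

(-18, -4) and (-2, -4)

5(x² + 20x) + 9(y² + 8y) = 76
Complete the square: 5(x + 10)² + 9(y + 4)² = 76 + 500 + 144 = 720
Dividing both sides by 720: (x + 10)²/144 + (y + 4)²/80 = 1
Ellipse, center (-10, -4), major axis horizontal; a² = 144, b² = 80.
c² = a² - b² = 144 - 80 = 64, so c = 8.
Foci lie on the horizontal axis through the center: (h ± c, k).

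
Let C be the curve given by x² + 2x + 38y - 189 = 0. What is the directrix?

Only x is squared. Complete the square in x: (x + 1)² = -38(y - 5).
Vertex (-1, 5); 4p = -38 so p = -19/2. Opens down.
Directrix is the horizontal line y = k − p = 5 − (-19/2) = 29/2.

y = 29/2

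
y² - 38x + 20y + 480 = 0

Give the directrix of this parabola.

x = 1/2

Only y is squared. Complete the square in y: (y + 10)² = 38(x - 10).
Vertex (10, -10); 4p = 38 so p = 19/2. Opens right.
Directrix is the vertical line x = h − p = 10 − (19/2) = 1/2.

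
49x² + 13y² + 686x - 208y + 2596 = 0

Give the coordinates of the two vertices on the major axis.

Group: 49(x² + 14x) + 13(y² - 16y) = -2596
Complete the square in x and y: 49(x + 7)² + 13(y - 8)² = -2596 + 2401 + 832 = 637
Divide through by 637 to get (x + 7)²/13 + (y - 8)²/49 = 1.
Ellipse, center (-7, 8), major axis vertical; a² = 49, b² = 13.
a = 7. Vertices at (h, k ± a).

(-7, 1) and (-7, 15)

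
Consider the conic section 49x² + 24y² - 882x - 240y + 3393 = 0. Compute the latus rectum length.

49(x² - 18x) + 24(y² - 10y) = -3393
49(x - 9)² + 24(y - 5)² = -3393 + 3969 + 600 = 1176
Divide through by 1176 to get (x - 9)²/24 + (y - 5)²/49 = 1.
Ellipse, center (9, 5), major axis vertical; a² = 49, b² = 24.
Latus rectum length = 2b²/a = 2·24/7 = 48/7.

48/7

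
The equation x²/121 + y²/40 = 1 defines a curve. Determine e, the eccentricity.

Center (0, 0). The larger denominator 121 sits under the x-term, so the major axis is horizontal; a² = 121, b² = 40.
c² = a² - b² = 81, so c = 9.
e = c/a = 9/11.

e = 9/11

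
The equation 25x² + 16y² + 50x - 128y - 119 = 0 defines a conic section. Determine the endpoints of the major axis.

(-1, -1) and (-1, 9)

Collect terms: 25(x² + 2x) + 16(y² - 8y) = 119
Complete the square in x and y: 25(x + 1)² + 16(y - 4)² = 119 + 25 + 256 = 400
Dividing both sides by 400: (x + 1)²/16 + (y - 4)²/25 = 1
Ellipse, center (-1, 4), major axis vertical; a² = 25, b² = 16.
a = 5. Vertices at (h, k ± a).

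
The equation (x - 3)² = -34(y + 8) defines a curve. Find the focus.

Vertex (3, -8); 4p = -34 so p = -17/2. Opens down.
Focus is p units from the vertex along the axis: (h, k + p).

(3, -33/2)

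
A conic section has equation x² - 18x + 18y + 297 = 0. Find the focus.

(9, -33/2)

Only x is squared. Complete the square in x: (x - 9)² = -18(y + 12).
Vertex (9, -12); 4p = -18 so p = -9/2. Opens down.
Focus is p units from the vertex along the axis: (h, k + p).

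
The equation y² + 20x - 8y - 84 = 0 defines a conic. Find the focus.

(0, 4)

Only y is squared. Complete the square in y: (y - 4)² = -20(x - 5).
Vertex (5, 4); 4p = -20 so p = -5. Opens left.
Focus is p units from the vertex along the axis: (h + p, k).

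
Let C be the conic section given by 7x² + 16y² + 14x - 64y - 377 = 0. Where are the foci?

7(x² + 2x) + 16(y² - 4y) = 377
Completing the square gives 7(x + 1)² + 16(y - 2)² = 377 + 7 + 64 = 448.
Dividing both sides by 448: (x + 1)²/64 + (y - 2)²/28 = 1
Ellipse, center (-1, 2), major axis horizontal; a² = 64, b² = 28.
c² = a² - b² = 64 - 28 = 36, so c = 6.
Foci lie on the horizontal axis through the center: (h ± c, k).

(-7, 2) and (5, 2)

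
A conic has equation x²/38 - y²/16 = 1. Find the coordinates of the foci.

(0 - 3√6, 0) and (0 + 3√6, 0)

Center (0, 0). The positive term is the x-term, so the transverse axis is horizontal; a² = 38, b² = 16.
c² = a² + b² = 38 + 16 = 54, so c = 3√6.
Foci lie on the horizontal axis through the center: (h ± c, k).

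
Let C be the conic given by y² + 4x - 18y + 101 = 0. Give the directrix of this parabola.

x = -4

Only y is squared. Complete the square in y: (y - 9)² = -4(x + 5).
Vertex (-5, 9); 4p = -4 so p = -1. Opens left.
Directrix is the vertical line x = h − p = -5 − (-1) = -4.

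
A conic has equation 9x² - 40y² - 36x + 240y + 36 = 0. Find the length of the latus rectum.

9(x² - 4x) -40(y² - 6y) = -36
Complete the square: 9(x - 2)² -40(y - 3)² = -36 + 36 - 360 = -360
Divide through by -360 to get (y - 3)²/9 - (x - 2)²/40 = 1.
Hyperbola, center (2, 3), transverse axis vertical; a² = 9, b² = 40.
Latus rectum length = 2b²/a = 2·40/3 = 80/3.

80/3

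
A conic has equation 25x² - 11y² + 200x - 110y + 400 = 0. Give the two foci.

Collect terms: 25(x² + 8x) -11(y² + 10y) = -400
25(x + 4)² -11(y + 5)² = -400 + 400 - 275 = -275
Divide by -275: (y + 5)²/25 - (x + 4)²/11 = 1
Hyperbola, center (-4, -5), transverse axis vertical; a² = 25, b² = 11.
c² = a² + b² = 25 + 11 = 36, so c = 6.
Foci lie on the vertical axis through the center: (h, k ± c).

(-4, -11) and (-4, 1)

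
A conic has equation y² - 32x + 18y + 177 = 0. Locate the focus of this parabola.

Only y is squared. Complete the square in y: (y + 9)² = 32(x - 3).
Vertex (3, -9); 4p = 32 so p = 8. Opens right.
Focus is p units from the vertex along the axis: (h + p, k).

(11, -9)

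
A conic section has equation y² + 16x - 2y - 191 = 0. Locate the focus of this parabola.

Only y is squared. Complete the square in y: (y - 1)² = -16(x - 12).
Vertex (12, 1); 4p = -16 so p = -4. Opens left.
Focus is p units from the vertex along the axis: (h + p, k).

(8, 1)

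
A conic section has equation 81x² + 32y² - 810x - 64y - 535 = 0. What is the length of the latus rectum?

Rearranging, 81(x² - 10x) + 32(y² - 2y) = 535.
Complete the square in x and y: 81(x - 5)² + 32(y - 1)² = 535 + 2025 + 32 = 2592
Divide by 2592: (x - 5)²/32 + (y - 1)²/81 = 1
Ellipse, center (5, 1), major axis vertical; a² = 81, b² = 32.
Latus rectum length = 2b²/a = 2·32/9 = 64/9.

64/9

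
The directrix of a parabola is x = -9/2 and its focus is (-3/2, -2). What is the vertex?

(-3, -2)

The vertex is the midpoint between the focus and the directrix along the axis of symmetry.
Axis is horizontal (directrix is vertical). Vertex x-coordinate = (-3/2 + (-9/2))/2 = -3; y-coordinate = -2.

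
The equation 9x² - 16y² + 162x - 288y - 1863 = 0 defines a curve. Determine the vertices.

(-21, -9) and (3, -9)

Group: 9(x² + 18x) -16(y² + 18y) = 1863
Complete the square: 9(x + 9)² -16(y + 9)² = 1863 + 729 - 1296 = 1296
Divide through by 1296 to get (x + 9)²/144 - (y + 9)²/81 = 1.
Hyperbola, center (-9, -9), transverse axis horizontal; a² = 144, b² = 81.
a = 12. Vertices at (h ± a, k).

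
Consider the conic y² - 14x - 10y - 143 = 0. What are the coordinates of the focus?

(-17/2, 5)

Only y is squared. Complete the square in y: (y - 5)² = 14(x + 12).
Vertex (-12, 5); 4p = 14 so p = 7/2. Opens right.
Focus is p units from the vertex along the axis: (h + p, k).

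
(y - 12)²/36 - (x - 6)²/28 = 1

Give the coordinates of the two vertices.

(6, 6) and (6, 18)

Center (6, 12). The positive term is the y-term, so the transverse axis is vertical; a² = 36, b² = 28.
a = 6. Vertices at (h, k ± a).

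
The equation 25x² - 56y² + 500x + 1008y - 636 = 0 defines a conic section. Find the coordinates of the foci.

(-10, 0) and (-10, 18)

Group the x- and y-terms: 25(x² + 20x) -56(y² - 18y) = 636
Complete the square: 25(x + 10)² -56(y - 9)² = 636 + 2500 - 4536 = -1400
Dividing both sides by -1400: (y - 9)²/25 - (x + 10)²/56 = 1
Hyperbola, center (-10, 9), transverse axis vertical; a² = 25, b² = 56.
c² = a² + b² = 25 + 56 = 81, so c = 9.
Foci lie on the vertical axis through the center: (h, k ± c).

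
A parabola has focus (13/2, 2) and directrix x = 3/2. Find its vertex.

The vertex is the midpoint between the focus and the directrix along the axis of symmetry.
Axis is horizontal (directrix is vertical). Vertex x-coordinate = (13/2 + 3/2)/2 = 4; y-coordinate = 2.

(4, 2)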